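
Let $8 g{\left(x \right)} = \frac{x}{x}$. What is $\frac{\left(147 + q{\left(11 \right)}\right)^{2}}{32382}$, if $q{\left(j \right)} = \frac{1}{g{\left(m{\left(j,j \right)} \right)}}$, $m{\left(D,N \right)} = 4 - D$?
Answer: $\frac{24025}{32382} \approx 0.74192$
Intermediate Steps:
$g{\left(x \right)} = \frac{1}{8}$ ($g{\left(x \right)} = \frac{x \frac{1}{x}}{8} = \frac{1}{8} \cdot 1 = \frac{1}{8}$)
$q{\left(j \right)} = 8$ ($q{\left(j \right)} = \frac{1}{\frac{1}{8}} = 8$)
$\frac{\left(147 + q{\left(11 \right)}\right)^{2}}{32382} = \frac{\left(147 + 8\right)^{2}}{32382} = 155^{2} \cdot \frac{1}{32382} = 24025 \cdot \frac{1}{32382} = \frac{24025}{32382}$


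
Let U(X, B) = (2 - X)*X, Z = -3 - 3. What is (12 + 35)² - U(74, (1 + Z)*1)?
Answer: 7537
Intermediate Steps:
Z = -6
U(X, B) = X*(2 - X)
(12 + 35)² - U(74, (1 + Z)*1) = (12 + 35)² - 74*(2 - 1*74) = 47² - 74*(2 - 74) = 2209 - 74*(-72) = 2209 - 1*(-5328) = 2209 + 5328 = 7537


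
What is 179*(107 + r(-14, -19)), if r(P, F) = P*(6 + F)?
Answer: 51731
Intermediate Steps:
179*(107 + r(-14, -19)) = 179*(107 - 14*(6 - 19)) = 179*(107 - 14*(-13)) = 179*(107 + 182) = 179*289 = 51731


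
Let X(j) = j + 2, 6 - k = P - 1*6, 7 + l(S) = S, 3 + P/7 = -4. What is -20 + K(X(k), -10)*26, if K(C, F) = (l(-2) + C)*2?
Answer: 2788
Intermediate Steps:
P = -49 (P = -21 + 7*(-4) = -21 - 28 = -49)
l(S) = -7 + S
k = 61 (k = 6 - (-49 - 1*6) = 6 - (-49 - 6) = 6 - 1*(-55) = 6 + 55 = 61)
X(j) = 2 + j
K(C, F) = -18 + 2*C (K(C, F) = ((-7 - 2) + C)*2 = (-9 + C)*2 = -18 + 2*C)
-20 + K(X(k), -10)*26 = -20 + (-18 + 2*(2 + 61))*26 = -20 + (-18 + 2*63)*26 = -20 + (-18 + 126)*26 = -20 + 108*26 = -20 + 2808 = 2788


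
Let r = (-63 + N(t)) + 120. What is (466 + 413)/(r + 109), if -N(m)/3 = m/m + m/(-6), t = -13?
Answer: 1758/313 ≈ 5.6166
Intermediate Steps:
N(m) = -3 + m/2 (N(m) = -3*(m/m + m/(-6)) = -3*(1 + m*(-1/6)) = -3*(1 - m/6) = -3 + m/2)
r = 95/2 (r = (-63 + (-3 + (1/2)*(-13))) + 120 = (-63 + (-3 - 13/2)) + 120 = (-63 - 19/2) + 120 = -145/2 + 120 = 95/2 ≈ 47.500)
(466 + 413)/(r + 109) = (466 + 413)/(95/2 + 109) = 879/(313/2) = 879*(2/313) = 1758/313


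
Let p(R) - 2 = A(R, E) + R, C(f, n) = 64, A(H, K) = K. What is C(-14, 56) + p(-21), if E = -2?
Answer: 43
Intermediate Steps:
p(R) = R (p(R) = 2 + (-2 + R) = R)
C(-14, 56) + p(-21) = 64 - 21 = 43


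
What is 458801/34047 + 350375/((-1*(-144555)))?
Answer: 5216746412/328110939 ≈ 15.899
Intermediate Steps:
458801/34047 + 350375/((-1*(-144555))) = 458801*(1/34047) + 350375/144555 = 458801/34047 + 350375*(1/144555) = 458801/34047 + 70075/28911 = 5216746412/328110939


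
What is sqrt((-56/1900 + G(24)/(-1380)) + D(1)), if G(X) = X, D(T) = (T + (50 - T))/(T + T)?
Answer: 11*sqrt(984561)/2185 ≈ 4.9953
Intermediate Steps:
D(T) = 25/T (D(T) = 50/((2*T)) = 50*(1/(2*T)) = 25/T)
sqrt((-56/1900 + G(24)/(-1380)) + D(1)) = sqrt((-56/1900 + 24/(-1380)) + 25/1) = sqrt((-56*1/1900 + 24*(-1/1380)) + 25*1) = sqrt((-14/475 - 2/115) + 25) = sqrt(-512/10925 + 25) = sqrt(272613/10925) = 11*sqrt(984561)/2185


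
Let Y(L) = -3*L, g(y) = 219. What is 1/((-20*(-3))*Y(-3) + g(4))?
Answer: 1/759 ≈ 0.0013175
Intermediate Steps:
1/((-20*(-3))*Y(-3) + g(4)) = 1/((-20*(-3))*(-3*(-3)) + 219) = 1/(60*9 + 219) = 1/(540 + 219) = 1/759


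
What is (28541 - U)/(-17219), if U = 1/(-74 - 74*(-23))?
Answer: -46464747/28032532 ≈ -1.6575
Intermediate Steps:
U = 1/1628 (U = 1/(-74 + 1702) = 1/1628 ≈ 0.00061425)
(28541 - U)/(-17219) = (28541 - 1*1/1628)/(-17219) = (28541 - 1/1628)*(-1/17219) = (46464747/1628)*(-1/17219) = -46464747/28032532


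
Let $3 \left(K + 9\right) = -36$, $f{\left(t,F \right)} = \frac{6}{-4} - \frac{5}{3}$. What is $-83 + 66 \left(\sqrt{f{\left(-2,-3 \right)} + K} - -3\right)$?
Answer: $115 + 11 i \sqrt{870} \approx 115.0 + 324.45 i$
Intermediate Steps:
$f{\left(t,F \right)} = - \frac{19}{6}$ ($f{\left(t,F \right)} = 6 \left(- \frac{1}{4}\right) - \frac{5}{3} = - \frac{3}{2} - \frac{5}{3} = - \frac{19}{6}$)
$K = -21$ ($K = -9 + \frac{1}{3} \left(-36\right) = -9 - 12 = -21$)
$-83 + 66 \left(\sqrt{f{\left(-2,-3 \right)} + K} - -3\right) = -83 + 66 \left(\sqrt{- \frac{19}{6} - 21} - -3\right) = -83 + 66 \left(\sqrt{- \frac{145}{6}} + 3\right) = -83 + 66 \left(\frac{i \sqrt{870}}{6} + 3\right) = -83 + 66 \left(3 + \frac{i \sqrt{870}}{6}\right) = -83 + \left(198 + 11 i \sqrt{870}\right) = 115 + 11 i \sqrt{870}$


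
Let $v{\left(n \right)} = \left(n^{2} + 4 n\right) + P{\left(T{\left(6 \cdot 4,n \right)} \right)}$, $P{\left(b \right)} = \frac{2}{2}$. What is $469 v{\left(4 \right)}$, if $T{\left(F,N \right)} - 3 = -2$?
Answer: $15477$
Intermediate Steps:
$T{\left(F,N \right)} = 1$ ($T{\left(F,N \right)} = 3 - 2 = 1$)
$P{\left(b \right)} = 1$ ($P{\left(b \right)} = 2 \cdot \frac{1}{2} = 1$)
$v{\left(n \right)} = 1 + n^{2} + 4 n$ ($v{\left(n \right)} = \left(n^{2} + 4 n\right) + 1 = 1 + n^{2} + 4 n$)
$469 v{\left(4 \right)} = 469 \left(1 + 4^{2} + 4 \cdot 4\right) = 469 \left(1 + 16 + 16\right) = 469 \cdot 33 = 15477$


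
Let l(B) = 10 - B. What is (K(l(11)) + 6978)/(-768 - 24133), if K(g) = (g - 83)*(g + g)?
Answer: -7146/24901 ≈ -0.28698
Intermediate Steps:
K(g) = 2*g*(-83 + g) (K(g) = (-83 + g)*(2*g) = 2*g*(-83 + g))
(K(l(11)) + 6978)/(-768 - 24133) = (2*(10 - 1*11)*(-83 + (10 - 1*11)) + 6978)/(-768 - 24133) = (2*(10 - 11)*(-83 + (10 - 11)) + 6978)/(-24901) = (2*(-1)*(-83 - 1) + 6978)*(-1/24901) = (2*(-1)*(-84) + 6978)*(-1/24901) = (168 + 6978)*(-1/24901) = 7146*(-1/24901) = -7146/24901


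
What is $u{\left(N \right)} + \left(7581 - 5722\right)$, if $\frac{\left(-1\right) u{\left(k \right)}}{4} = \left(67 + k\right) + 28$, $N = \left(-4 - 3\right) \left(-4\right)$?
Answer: $1367$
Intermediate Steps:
$N = 28$ ($N = \left(-7\right) \left(-4\right) = 28$)
$u{\left(k \right)} = -380 - 4 k$ ($u{\left(k \right)} = - 4 \left(\left(67 + k\right) + 28\right) = - 4 \left(95 + k\right) = -380 - 4 k$)
$u{\left(N \right)} + \left(7581 - 5722\right) = \left(-380 - 112\right) + \left(7581 - 5722\right) = \left(-380 - 112\right) + 1859 = -492 + 1859 = 1367$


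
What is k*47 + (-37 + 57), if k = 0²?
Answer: 20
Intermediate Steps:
k = 0
k*47 + (-37 + 57) = 0*47 + (-37 + 57) = 0 + 20 = 20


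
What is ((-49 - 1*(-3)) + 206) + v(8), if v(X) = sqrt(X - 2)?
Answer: 160 + sqrt(6) ≈ 162.45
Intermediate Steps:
v(X) = sqrt(-2 + X)
((-49 - 1*(-3)) + 206) + v(8) = ((-49 - 1*(-3)) + 206) + sqrt(-2 + 8) = ((-49 + 3) + 206) + sqrt(6) = (-46 + 206) + sqrt(6) = 160 + sqrt(6)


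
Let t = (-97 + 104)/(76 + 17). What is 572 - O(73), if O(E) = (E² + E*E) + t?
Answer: -938005/93 ≈ -10086.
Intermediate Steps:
t = 7/93 ≈ 0.075269
O(E) = 7/93 + 2*E² (O(E) = (E² + E*E) + 7/93 = (E² + E²) + 7/93 = 2*E² + 7/93 = 7/93 + 2*E²)
572 - O(73) = 572 - (7/93 + 2*73²) = 572 - (7/93 + 2*5329) = 572 - (7/93 + 10658) = 572 - 1*991201/93 = 572 - 991201/93 = -938005/93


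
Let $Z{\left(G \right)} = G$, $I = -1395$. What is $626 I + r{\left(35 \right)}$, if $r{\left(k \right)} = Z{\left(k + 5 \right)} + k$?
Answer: $-873195$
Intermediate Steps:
$r{\left(k \right)} = 5 + 2 k$ ($r{\left(k \right)} = \left(k + 5\right) + k = \left(5 + k\right) + k = 5 + 2 k$)
$626 I + r{\left(35 \right)} = 626 \left(-1395\right) + \left(5 + 2 \cdot 35\right) = -873270 + \left(5 + 70\right) = -873270 + 75 = -873195$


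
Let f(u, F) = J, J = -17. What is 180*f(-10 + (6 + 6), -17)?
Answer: -3060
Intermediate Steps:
f(u, F) = -17
180*f(-10 + (6 + 6), -17) = 180*(-17) = -3060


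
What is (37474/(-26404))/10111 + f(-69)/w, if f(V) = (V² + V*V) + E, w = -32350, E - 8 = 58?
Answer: -15615419123/52661626850 ≈ -0.29652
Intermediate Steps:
E = 66 (E = 8 + 58 = 66)
f(V) = 66 + 2*V² (f(V) = (V² + V*V) + 66 = (V² + V²) + 66 = 2*V² + 66 = 66 + 2*V²)
(37474/(-26404))/10111 + f(-69)/w = (37474/(-26404))/10111 + (66 + 2*(-69)²)/(-32350) = (37474*(-1/26404))*(1/10111) + (66 + 2*4761)*(-1/32350) = -457/322*1/10111 + (66 + 9522)*(-1/32350) = -457/3255742 + 9588*(-1/32350) = -457/3255742 - 4794/16175 = -15615419123/52661626850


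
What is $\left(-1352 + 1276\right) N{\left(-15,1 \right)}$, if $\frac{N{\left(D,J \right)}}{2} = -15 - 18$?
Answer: $5016$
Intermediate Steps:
$N{\left(D,J \right)} = -66$ ($N{\left(D,J \right)} = 2 \left(-15 - 18\right) = 2 \left(-33\right) = -66$)
$\left(-1352 + 1276\right) N{\left(-15,1 \right)} = \left(-1352 + 1276\right) \left(-66\right) = \left(-76\right) \left(-66\right) = 5016$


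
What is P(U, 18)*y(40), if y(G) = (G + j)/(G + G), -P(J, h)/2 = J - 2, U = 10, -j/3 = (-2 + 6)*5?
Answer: 4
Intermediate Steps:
j = -60 (j = -3*(-2 + 6)*5 = -12*5 = -3*20 = -60)
P(J, h) = 4 - 2*J (P(J, h) = -2*(J - 2) = -2*(-2 + J) = 4 - 2*J)
y(G) = (-60 + G)/(2*G) (y(G) = (G - 60)/(G + G) = (-60 + G)/((2*G)) = (-60 + G)*(1/(2*G)) = (-60 + G)/(2*G))
P(U, 18)*y(40) = (4 - 2*10)*((1/2)*(-60 + 40)/40) = (4 - 20)*((1/2)*(1/40)*(-20)) = -16*(-1/4) = 4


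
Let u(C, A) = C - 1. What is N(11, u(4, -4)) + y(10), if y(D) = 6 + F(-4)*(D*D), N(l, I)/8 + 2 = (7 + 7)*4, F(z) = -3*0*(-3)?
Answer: 438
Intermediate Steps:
F(z) = 0 (F(z) = 0*(-3) = 0)
u(C, A) = -1 + C
N(l, I) = 432 (N(l, I) = -16 + 8*((7 + 7)*4) = -16 + 8*(14*4) = -16 + 8*56 = -16 + 448 = 432)
y(D) = 6 (y(D) = 6 + 0*(D*D) = 6 + 0*D**2 = 6 + 0 = 6)
N(11, u(4, -4)) + y(10) = 432 + 6 = 438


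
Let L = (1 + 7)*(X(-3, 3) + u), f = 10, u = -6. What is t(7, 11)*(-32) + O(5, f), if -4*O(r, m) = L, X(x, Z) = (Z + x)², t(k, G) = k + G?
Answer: -564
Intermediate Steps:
t(k, G) = G + k
L = -48 (L = (1 + 7)*((3 - 3)² - 6) = 8*(0² - 6) = 8*(0 - 6) = 8*(-6) = -48)
O(r, m) = 12 (O(r, m) = -¼*(-48) = 12)
t(7, 11)*(-32) + O(5, f) = (11 + 7)*(-32) + 12 = 18*(-32) + 12 = -576 + 12 = -564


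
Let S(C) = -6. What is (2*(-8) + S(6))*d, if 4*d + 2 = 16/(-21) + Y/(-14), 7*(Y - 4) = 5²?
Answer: 10681/588 ≈ 18.165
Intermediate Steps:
Y = 53/7 (Y = 4 + (⅐)*5² = 4 + (⅐)*25 = 4 + 25/7 = 53/7 ≈ 7.5714)
d = -971/1176 (d = -½ + (16/(-21) + (53/7)/(-14))/4 = -½ + (16*(-1/21) + (53/7)*(-1/14))/4 = -½ + (-16/21 - 53/98)/4 = -½ + (¼)*(-383/294) = -½ - 383/1176 = -971/1176 ≈ -0.82568)
(2*(-8) + S(6))*d = (2*(-8) - 6)*(-971/1176) = (-16 - 6)*(-971/1176) = -22*(-971/1176) = 10681/588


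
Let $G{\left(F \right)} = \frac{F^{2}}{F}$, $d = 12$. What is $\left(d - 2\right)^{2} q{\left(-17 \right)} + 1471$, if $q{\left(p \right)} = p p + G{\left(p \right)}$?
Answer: $28671$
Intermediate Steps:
$G{\left(F \right)} = F$
$q{\left(p \right)} = p + p^{2}$ ($q{\left(p \right)} = p p + p = p^{2} + p = p + p^{2}$)
$\left(d - 2\right)^{2} q{\left(-17 \right)} + 1471 = \left(12 - 2\right)^{2} \left(- 17 \left(1 - 17\right)\right) + 1471 = 10^{2} \left(\left(-17\right) \left(-16\right)\right) + 1471 = 100 \cdot 272 + 1471 = 27200 + 1471 = 28671$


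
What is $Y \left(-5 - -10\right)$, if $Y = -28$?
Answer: $-140$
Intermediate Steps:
$Y \left(-5 - -10\right) = - 28 \left(-5 - -10\right) = - 28 \left(-5 + 10\right) = \left(-28\right) 5 = -140$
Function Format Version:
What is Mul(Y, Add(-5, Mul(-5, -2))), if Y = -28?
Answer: -140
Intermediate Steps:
Mul(Y, Add(-5, Mul(-5, -2))) = Mul(-28, Add(-5, Mul(-5, -2))) = Mul(-28, Add(-5, 10)) = Mul(-28, 5) = -140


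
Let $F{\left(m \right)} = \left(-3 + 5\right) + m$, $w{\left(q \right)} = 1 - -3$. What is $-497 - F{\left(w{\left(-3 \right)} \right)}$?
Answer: $-503$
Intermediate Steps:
$w{\left(q \right)} = 4$ ($w{\left(q \right)} = 1 + 3 = 4$)
$F{\left(m \right)} = 2 + m$
$-497 - F{\left(w{\left(-3 \right)} \right)} = -497 - \left(2 + 4\right) = -497 - 6 = -503$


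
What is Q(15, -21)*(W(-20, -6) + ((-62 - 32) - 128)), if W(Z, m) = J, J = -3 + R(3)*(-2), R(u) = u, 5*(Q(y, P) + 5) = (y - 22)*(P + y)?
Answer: -3927/5 ≈ -785.40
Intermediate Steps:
Q(y, P) = -5 + (-22 + y)*(P + y)/5 (Q(y, P) = -5 + ((y - 22)*(P + y))/5 = -5 + ((-22 + y)*(P + y))/5 = -5 + (-22 + y)*(P + y)/5)
J = -9 (J = -3 + 3*(-2) = -3 - 6 = -9)
W(Z, m) = -9
Q(15, -21)*(W(-20, -6) + ((-62 - 32) - 128)) = (-5 - 22/5*(-21) - 22/5*15 + (⅕)*15² + (⅕)*(-21)*15)*(-9 + ((-62 - 32) - 128)) = (-5 + 462/5 - 66 + (⅕)*225 - 63)*(-9 + (-94 - 128)) = (-5 + 462/5 - 66 + 45 - 63)*(-9 - 222) = (17/5)*(-231) = -3927/5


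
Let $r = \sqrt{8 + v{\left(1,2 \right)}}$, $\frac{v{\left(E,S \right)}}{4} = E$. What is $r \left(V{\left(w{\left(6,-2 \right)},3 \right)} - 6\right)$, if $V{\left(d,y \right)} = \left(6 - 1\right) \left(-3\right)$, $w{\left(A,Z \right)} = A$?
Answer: $- 42 \sqrt{3} \approx -72.746$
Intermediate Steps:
$v{\left(E,S \right)} = 4 E$
$r = 2 \sqrt{3}$ ($r = \sqrt{8 + 4 \cdot 1} = \sqrt{8 + 4} = \sqrt{12} = 2 \sqrt{3} \approx 3.4641$)
$V{\left(d,y \right)} = -15$ ($V{\left(d,y \right)} = 5 \left(-3\right) = -15$)
$r \left(V{\left(w{\left(6,-2 \right)},3 \right)} - 6\right) = 2 \sqrt{3} \left(-15 - 6\right) = 2 \sqrt{3} \left(-21\right) = - 42 \sqrt{3}$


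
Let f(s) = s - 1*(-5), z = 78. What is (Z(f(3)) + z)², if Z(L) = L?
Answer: 7396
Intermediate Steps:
f(s) = 5 + s (f(s) = s + 5 = 5 + s)
(Z(f(3)) + z)² = ((5 + 3) + 78)² = (8 + 78)² = 86² = 7396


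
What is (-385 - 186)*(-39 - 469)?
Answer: 290068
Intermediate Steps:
(-385 - 186)*(-39 - 469) = -571*(-508) = 290068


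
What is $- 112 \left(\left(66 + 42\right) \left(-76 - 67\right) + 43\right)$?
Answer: $1724912$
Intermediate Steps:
$- 112 \left(\left(66 + 42\right) \left(-76 - 67\right) + 43\right) = - 112 \left(108 \left(-143\right) + 43\right) = - 112 \left(-15444 + 43\right) = \left(-112\right) \left(-15401\right) = 1724912$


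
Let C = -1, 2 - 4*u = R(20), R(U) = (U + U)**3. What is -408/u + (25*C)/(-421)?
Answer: 1143511/13471579 ≈ 0.084883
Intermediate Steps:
R(U) = 8*U**3 (R(U) = (2*U)**3 = 8*U**3)
u = -31999/2 (u = 1/2 - 2*20**3 = 1/2 - 2*8000 = 1/2 - 1/4*64000 = 1/2 - 16000 = -31999/2 ≈ -16000.)
-408/u + (25*C)/(-421) = -408/(-31999/2) + (25*(-1))/(-421) = -408*(-2/31999) - 25*(-1/421) = 816/31999 + 25/421 = 1143511/13471579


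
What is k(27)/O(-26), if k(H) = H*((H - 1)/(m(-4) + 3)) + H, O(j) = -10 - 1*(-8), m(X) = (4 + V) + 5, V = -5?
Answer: -891/14 ≈ -63.643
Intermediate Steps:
m(X) = 4 (m(X) = (4 - 5) + 5 = -1 + 5 = 4)
O(j) = -2 (O(j) = -10 + 8 = -2)
k(H) = H + H*(-⅐ + H/7) (k(H) = H*((H - 1)/(4 + 3)) + H = H*((-1 + H)/7) + H = H*((-1 + H)*(⅐)) + H = H*(-⅐ + H/7) + H = H + H*(-⅐ + H/7))
k(27)/O(-26) = ((⅐)*27*(6 + 27))/(-2) = ((⅐)*27*33)*(-½) = (891/7)*(-½) = -891/14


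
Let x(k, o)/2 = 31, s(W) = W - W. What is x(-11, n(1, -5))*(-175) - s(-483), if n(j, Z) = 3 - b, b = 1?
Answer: -10850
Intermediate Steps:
s(W) = 0
n(j, Z) = 2 (n(j, Z) = 3 - 1*1 = 3 - 1 = 2)
x(k, o) = 62 (x(k, o) = 2*31 = 62)
x(-11, n(1, -5))*(-175) - s(-483) = 62*(-175) - 1*0 = -10850 + 0 = -10850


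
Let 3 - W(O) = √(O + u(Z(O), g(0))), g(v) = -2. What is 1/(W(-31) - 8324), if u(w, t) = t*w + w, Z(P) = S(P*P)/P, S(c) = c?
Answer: -1/8321 ≈ -0.00012018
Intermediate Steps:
Z(P) = P (Z(P) = (P*P)/P = P²/P = P)
u(w, t) = w + t*w
W(O) = 3 (W(O) = 3 - √(O + O*(1 - 2)) = 3 - √(O + O*(-1)) = 3 - √(O - O) = 3 - √0 = 3 - 1*0 = 3 + 0 = 3)
1/(W(-31) - 8324) = 1/(3 - 8324) = 1/(-8321) = -1/8321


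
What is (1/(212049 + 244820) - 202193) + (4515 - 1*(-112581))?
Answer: -38878181292/456869 ≈ -85097.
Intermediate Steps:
(1/(212049 + 244820) - 202193) + (4515 - 1*(-112581)) = (1/456869 - 202193) + (4515 + 112581) = (1/456869 - 202193) + 117096 = -92375713716/456869 + 117096 = -38878181292/456869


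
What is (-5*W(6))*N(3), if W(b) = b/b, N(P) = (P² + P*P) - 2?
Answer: -80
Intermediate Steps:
N(P) = -2 + 2*P² (N(P) = (P² + P²) - 2 = 2*P² - 2 = -2 + 2*P²)
W(b) = 1
(-5*W(6))*N(3) = (-5*1)*(-2 + 2*3²) = -5*(-2 + 2*9) = -5*(-2 + 18) = -5*16 = -80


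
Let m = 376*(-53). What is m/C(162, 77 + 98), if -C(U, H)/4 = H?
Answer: 4982/175 ≈ 28.469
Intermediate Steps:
C(U, H) = -4*H
m = -19928
m/C(162, 77 + 98) = -19928*(-1/(4*(77 + 98))) = -19928/((-4*175)) = -19928/(-700) = -19928*(-1/700) = 4982/175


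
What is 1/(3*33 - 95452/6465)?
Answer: 6465/544583 ≈ 0.011871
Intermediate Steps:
1/(3*33 - 95452/6465) = 1/(99 - 95452*1/6465) = 1/(99 - 95452/6465) = 1/(544583/6465) = 6465/544583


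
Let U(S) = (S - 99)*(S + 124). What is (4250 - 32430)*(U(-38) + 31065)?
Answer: -543394940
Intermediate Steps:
U(S) = (-99 + S)*(124 + S)
(4250 - 32430)*(U(-38) + 31065) = (4250 - 32430)*((-12276 + (-38)² + 25*(-38)) + 31065) = -28180*((-12276 + 1444 - 950) + 31065) = -28180*(-11782 + 31065) = -28180*19283 = -543394940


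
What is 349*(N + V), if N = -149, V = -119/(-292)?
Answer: -15142761/292 ≈ -51859.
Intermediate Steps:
V = 119/292 (V = -119*(-1/292) = 119/292 ≈ 0.40753)
349*(N + V) = 349*(-149 + 119/292) = 349*(-43389/292) = -15142761/292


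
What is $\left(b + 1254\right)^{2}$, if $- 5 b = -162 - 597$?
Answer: $\frac{49406841}{25} \approx 1.9763 \cdot 10^{6}$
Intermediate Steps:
$b = \frac{759}{5}$ ($b = - \frac{-162 - 597}{5} = \left(- \frac{1}{5}\right) \left(-759\right) = \frac{759}{5} \approx 151.8$)
$\left(b + 1254\right)^{2} = \left(\frac{759}{5} + 1254\right)^{2} = \left(\frac{7029}{5}\right)^{2} = \frac{49406841}{25}$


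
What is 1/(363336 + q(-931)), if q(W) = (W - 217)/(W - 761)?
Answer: 423/153691415 ≈ 2.7523e-6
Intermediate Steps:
q(W) = (-217 + W)/(-761 + W)
1/(363336 + q(-931)) = 1/(363336 + (-217 - 931)/(-761 - 931)) = 1/(363336 - 1148/(-1692)) = 1/(363336 - 1/1692*(-1148)) = 1/(363336 + 287/423) = 1/(153691415/423) = 423/153691415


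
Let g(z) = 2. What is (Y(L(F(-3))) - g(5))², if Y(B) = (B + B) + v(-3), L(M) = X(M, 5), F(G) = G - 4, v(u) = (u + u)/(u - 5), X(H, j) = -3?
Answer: 841/16 ≈ 52.563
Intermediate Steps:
v(u) = 2*u/(-5 + u) (v(u) = (2*u)/(-5 + u) = 2*u/(-5 + u))
F(G) = -4 + G
L(M) = -3
Y(B) = ¾ + 2*B (Y(B) = (B + B) + 2*(-3)/(-5 - 3) = 2*B + 2*(-3)/(-8) = 2*B + 2*(-3)*(-⅛) = 2*B + ¾ = ¾ + 2*B)
(Y(L(F(-3))) - g(5))² = ((¾ + 2*(-3)) - 1*2)² = ((¾ - 6) - 2)² = (-21/4 - 2)² = (-29/4)² = 841/16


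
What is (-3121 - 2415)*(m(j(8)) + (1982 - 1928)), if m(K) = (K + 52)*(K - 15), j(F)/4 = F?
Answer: -8204352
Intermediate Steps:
j(F) = 4*F
m(K) = (-15 + K)*(52 + K) (m(K) = (52 + K)*(-15 + K) = (-15 + K)*(52 + K))
(-3121 - 2415)*(m(j(8)) + (1982 - 1928)) = (-3121 - 2415)*((-780 + (4*8)² + 37*(4*8)) + (1982 - 1928)) = -5536*((-780 + 32² + 37*32) + 54) = -5536*((-780 + 1024 + 1184) + 54) = -5536*(1428 + 54) = -5536*1482 = -8204352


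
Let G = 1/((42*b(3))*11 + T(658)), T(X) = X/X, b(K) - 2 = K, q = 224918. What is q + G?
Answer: 519785499/2311 ≈ 2.2492e+5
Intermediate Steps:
b(K) = 2 + K
T(X) = 1
G = 1/2311 (G = 1/((42*(2 + 3))*11 + 1) = 1/((42*5)*11 + 1) = 1/(210*11 + 1) = 1/(2310 + 1) = 1/2311 ≈ 0.00043271)
q + G = 224918 + 1/2311 = 519785499/2311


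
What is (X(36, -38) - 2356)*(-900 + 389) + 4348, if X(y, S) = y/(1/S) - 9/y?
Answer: 7629759/4 ≈ 1.9074e+6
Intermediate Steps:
X(y, S) = -9/y + S*y (X(y, S) = y*S - 9/y = S*y - 9/y = -9/y + S*y)
(X(36, -38) - 2356)*(-900 + 389) + 4348 = ((-9/36 - 38*36) - 2356)*(-900 + 389) + 4348 = ((-9*1/36 - 1368) - 2356)*(-511) + 4348 = ((-¼ - 1368) - 2356)*(-511) + 4348 = (-5473/4 - 2356)*(-511) + 4348 = -14897/4*(-511) + 4348 = 7612367/4 + 4348 = 7629759/4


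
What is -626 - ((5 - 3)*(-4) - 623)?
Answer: 5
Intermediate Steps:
-626 - ((5 - 3)*(-4) - 623) = -626 - (2*(-4) - 623) = -626 - (-8 - 623) = -626 - 1*(-631) = -626 + 631 = 5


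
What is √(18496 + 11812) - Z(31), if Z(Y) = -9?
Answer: 9 + 2*√7577 ≈ 183.09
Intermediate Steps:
√(18496 + 11812) - Z(31) = √(18496 + 11812) - 1*(-9) = √30308 + 9 = 2*√7577 + 9 = 9 + 2*√7577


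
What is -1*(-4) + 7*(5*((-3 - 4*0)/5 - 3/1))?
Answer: -122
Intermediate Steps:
-1*(-4) + 7*(5*((-3 - 4*0)/5 - 3/1)) = 4 + 7*(5*((-3 + 0)*(1/5) - 3*1)) = 4 + 7*(5*(-3*1/5 - 3)) = 4 + 7*(5*(-3/5 - 3)) = 4 + 7*(5*(-18/5)) = 4 + 7*(-18) = 4 - 126 = -122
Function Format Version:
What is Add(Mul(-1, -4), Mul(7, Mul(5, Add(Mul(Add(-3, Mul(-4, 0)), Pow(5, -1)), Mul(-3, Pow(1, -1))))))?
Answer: -122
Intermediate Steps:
Add(Mul(-1, -4), Mul(7, Mul(5, Add(Mul(Add(-3, Mul(-4, 0)), Pow(5, -1)), Mul(-3, Pow(1, -1)))))) = Add(4, Mul(7, Mul(5, Add(Mul(Add(-3, 0), Rational(1, 5)), Mul(-3, 1))))) = Add(4, Mul(7, Mul(5, Add(Mul(-3, Rational(1, 5)), -3)))) = Add(4, Mul(7, Mul(5, Add(Rational(-3, 5), -3)))) = Add(4, Mul(7, Mul(5, Rational(-18, 5)))) = Add(4, Mul(7, -18)) = Add(4, -126) = -122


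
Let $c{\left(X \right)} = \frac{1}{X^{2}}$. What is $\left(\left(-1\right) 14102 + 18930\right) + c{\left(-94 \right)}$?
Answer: $\frac{42660209}{8836} \approx 4828.0$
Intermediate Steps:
$c{\left(X \right)} = \frac{1}{X^{2}}$
$\left(\left(-1\right) 14102 + 18930\right) + c{\left(-94 \right)} = \left(\left(-1\right) 14102 + 18930\right) + \frac{1}{8836} = \left(-14102 + 18930\right) + \frac{1}{8836} = 4828 + \frac{1}{8836} = \frac{42660209}{8836}$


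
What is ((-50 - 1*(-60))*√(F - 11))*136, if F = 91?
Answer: 5440*√5 ≈ 12164.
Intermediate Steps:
((-50 - 1*(-60))*√(F - 11))*136 = ((-50 - 1*(-60))*√(91 - 11))*136 = ((-50 + 60)*√80)*136 = (10*(4*√5))*136 = (40*√5)*136 = 5440*√5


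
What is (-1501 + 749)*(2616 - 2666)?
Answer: 37600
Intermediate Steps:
(-1501 + 749)*(2616 - 2666) = -752*(-50) = 37600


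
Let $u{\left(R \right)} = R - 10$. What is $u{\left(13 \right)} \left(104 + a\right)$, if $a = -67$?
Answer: $111$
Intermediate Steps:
$u{\left(R \right)} = -10 + R$
$u{\left(13 \right)} \left(104 + a\right) = \left(-10 + 13\right) \left(104 - 67\right) = 3 \cdot 37 = 111$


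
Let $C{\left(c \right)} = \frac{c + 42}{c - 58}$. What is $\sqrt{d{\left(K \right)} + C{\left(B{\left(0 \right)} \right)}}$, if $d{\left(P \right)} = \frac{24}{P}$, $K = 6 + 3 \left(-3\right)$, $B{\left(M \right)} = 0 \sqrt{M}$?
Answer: $\frac{i \sqrt{7337}}{29} \approx 2.9537 i$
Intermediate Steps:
$B{\left(M \right)} = 0$
$K = -3$ ($K = 6 - 9 = -3$)
$C{\left(c \right)} = \frac{42 + c}{-58 + c}$
$\sqrt{d{\left(K \right)} + C{\left(B{\left(0 \right)} \right)}} = \sqrt{\frac{24}{-3} + \frac{42 + 0}{-58 + 0}} = \sqrt{24 \left(- \frac{1}{3}\right) + \frac{1}{-58} \cdot 42} = \sqrt{-8 - \frac{21}{29}} = \sqrt{- \frac{253}{29}} = \frac{i \sqrt{7337}}{29}$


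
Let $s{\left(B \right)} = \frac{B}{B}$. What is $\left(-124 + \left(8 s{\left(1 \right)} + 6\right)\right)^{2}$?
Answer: $12100$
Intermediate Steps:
$s{\left(B \right)} = 1$
$\left(-124 + \left(8 s{\left(1 \right)} + 6\right)\right)^{2} = \left(-124 + \left(8 \cdot 1 + 6\right)\right)^{2} = \left(-124 + \left(8 + 6\right)\right)^{2} = \left(-124 + 14\right)^{2} = \left(-110\right)^{2} = 12100$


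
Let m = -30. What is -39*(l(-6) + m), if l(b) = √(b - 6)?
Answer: 1170 - 78*I*√3 ≈ 1170.0 - 135.1*I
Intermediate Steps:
l(b) = √(-6 + b)
-39*(l(-6) + m) = -39*(√(-6 - 6) - 30) = -39*(√(-12) - 30) = -39*(2*I*√3 - 30) = -39*(-30 + 2*I*√3) = 1170 - 78*I*√3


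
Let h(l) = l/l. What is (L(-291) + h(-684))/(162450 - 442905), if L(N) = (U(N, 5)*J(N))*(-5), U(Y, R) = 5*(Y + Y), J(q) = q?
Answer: 4234049/280455 ≈ 15.097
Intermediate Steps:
h(l) = 1
U(Y, R) = 10*Y (U(Y, R) = 5*(2*Y) = 10*Y)
L(N) = -50*N² (L(N) = ((10*N)*N)*(-5) = (10*N²)*(-5) = -50*N²)
(L(-291) + h(-684))/(162450 - 442905) = (-50*(-291)² + 1)/(162450 - 442905) = (-50*84681 + 1)/(-280455) = (-4234050 + 1)*(-1/280455) = -4234049*(-1/280455) = 4234049/280455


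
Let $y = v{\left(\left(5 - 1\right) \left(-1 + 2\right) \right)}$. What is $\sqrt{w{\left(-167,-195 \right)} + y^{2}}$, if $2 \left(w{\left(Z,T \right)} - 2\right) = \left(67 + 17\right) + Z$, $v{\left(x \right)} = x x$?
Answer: $\frac{\sqrt{866}}{2} \approx 14.714$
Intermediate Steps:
$v{\left(x \right)} = x^{2}$
$w{\left(Z,T \right)} = 44 + \frac{Z}{2}$ ($w{\left(Z,T \right)} = 2 + \frac{\left(67 + 17\right) + Z}{2} = 2 + \frac{84 + Z}{2} = 2 + \left(42 + \frac{Z}{2}\right) = 44 + \frac{Z}{2}$)
$y = 16$ ($y = \left(\left(5 - 1\right) \left(-1 + 2\right)\right)^{2} = \left(4 \cdot 1\right)^{2} = 4^{2} = 16$)
$\sqrt{w{\left(-167,-195 \right)} + y^{2}} = \sqrt{\left(44 + \frac{1}{2} \left(-167\right)\right) + 16^{2}} = \sqrt{\left(44 - \frac{167}{2}\right) + 256} = \sqrt{- \frac{79}{2} + 256} = \sqrt{\frac{433}{2}} = \frac{\sqrt{866}}{2}$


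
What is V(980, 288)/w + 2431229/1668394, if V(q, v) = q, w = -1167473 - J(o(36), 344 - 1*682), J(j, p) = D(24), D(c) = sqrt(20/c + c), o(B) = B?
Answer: 3974207711593848793/2728811623725116930 + 196*sqrt(894)/1635591846845 ≈ 1.4564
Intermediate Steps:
D(c) = sqrt(c + 20/c)
J(j, p) = sqrt(894)/6 (J(j, p) = sqrt(24 + 20/24) = sqrt(24 + 20*(1/24)) = sqrt(24 + 5/6) = sqrt(149/6) = sqrt(894)/6)
w = -1167473 - sqrt(894)/6 ≈ -1.1675e+6
V(980, 288)/w + 2431229/1668394 = 980/(-1167473 - sqrt(894)/6) + 2431229/1668394 = 2431229/1668394 + 980/(-1167473 - sqrt(894)/6)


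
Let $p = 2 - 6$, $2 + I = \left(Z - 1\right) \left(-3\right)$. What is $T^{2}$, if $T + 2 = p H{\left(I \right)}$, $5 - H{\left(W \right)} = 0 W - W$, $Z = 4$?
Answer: $484$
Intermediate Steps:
$I = -11$ ($I = -2 + \left(4 - 1\right) \left(-3\right) = -2 + 3 \left(-3\right) = -2 - 9 = -11$)
$H{\left(W \right)} = 5 + W$ ($H{\left(W \right)} = 5 - \left(0 W - W\right) = 5 - \left(0 - W\right) = 5 - - W = 5 + W$)
$p = -4$ ($p = 2 - 6 = -4$)
$T = 22$ ($T = -2 - 4 \left(5 - 11\right) = -2 - -24 = -2 + 24 = 22$)
$T^{2} = 22^{2} = 484$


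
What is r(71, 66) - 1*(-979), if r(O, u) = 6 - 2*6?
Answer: 973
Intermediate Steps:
r(O, u) = -6 (r(O, u) = 6 - 12 = -6)
r(71, 66) - 1*(-979) = -6 - 1*(-979) = -6 + 979 = 973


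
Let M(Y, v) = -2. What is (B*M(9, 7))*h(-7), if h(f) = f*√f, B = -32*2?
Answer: -896*I*√7 ≈ -2370.6*I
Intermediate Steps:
B = -64
h(f) = f^(3/2)
(B*M(9, 7))*h(-7) = (-64*(-2))*(-7)^(3/2) = 128*(-7*I*√7) = -896*I*√7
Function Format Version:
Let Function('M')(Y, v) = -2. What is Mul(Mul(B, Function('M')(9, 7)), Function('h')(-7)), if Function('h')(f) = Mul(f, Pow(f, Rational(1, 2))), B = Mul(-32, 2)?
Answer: Mul(-896, I, Pow(7, Rational(1, 2))) ≈ Mul(-2370.6, I)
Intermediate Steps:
B = -64
Function('h')(f) = Pow(f, Rational(3, 2))
Mul(Mul(B, Function('M')(9, 7)), Function('h')(-7)) = Mul(Mul(-64, -2), Pow(-7, Rational(3, 2))) = Mul(128, Mul(-7, I, Pow(7, Rational(1, 2)))) = Mul(-896, I, Pow(7, Rational(1, 2)))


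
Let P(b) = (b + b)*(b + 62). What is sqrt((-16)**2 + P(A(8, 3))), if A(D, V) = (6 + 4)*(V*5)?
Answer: 4*sqrt(3991) ≈ 252.70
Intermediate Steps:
A(D, V) = 50*V (A(D, V) = 10*(5*V) = 50*V)
P(b) = 2*b*(62 + b) (P(b) = (2*b)*(62 + b) = 2*b*(62 + b))
sqrt((-16)**2 + P(A(8, 3))) = sqrt((-16)**2 + 2*(50*3)*(62 + 50*3)) = sqrt(256 + 2*150*(62 + 150)) = sqrt(256 + 2*150*212) = sqrt(256 + 63600) = sqrt(63856) = 4*sqrt(3991)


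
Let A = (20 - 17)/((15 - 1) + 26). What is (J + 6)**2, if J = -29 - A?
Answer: 851929/1600 ≈ 532.46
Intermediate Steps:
A = 3/40 (A = 3/(14 + 26) = 3/40 ≈ 0.075000)
J = -1163/40 (J = -29 - 1*3/40 = -29 - 3/40 = -1163/40 ≈ -29.075)
(J + 6)**2 = (-1163/40 + 6)**2 = (-923/40)**2 = 851929/1600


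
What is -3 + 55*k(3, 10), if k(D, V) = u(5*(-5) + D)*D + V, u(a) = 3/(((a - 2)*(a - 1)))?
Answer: 100813/184 ≈ 547.90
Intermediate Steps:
u(a) = 3/((-1 + a)*(-2 + a)) (u(a) = 3/(((-2 + a)*(-1 + a))) = 3/(((-1 + a)*(-2 + a))) = 3*(1/((-1 + a)*(-2 + a))) = 3/((-1 + a)*(-2 + a)))
k(D, V) = V + 3*D/(77 + (-25 + D)² - 3*D) (k(D, V) = (3/(2 + (5*(-5) + D)² - 3*(5*(-5) + D)))*D + V = (3/(2 + (-25 + D)² - 3*(-25 + D)))*D + V = (3/(2 + (-25 + D)² + (75 - 3*D)))*D + V = (3/(77 + (-25 + D)² - 3*D))*D + V = 3*D/(77 + (-25 + D)² - 3*D) + V = V + 3*D/(77 + (-25 + D)² - 3*D))
-3 + 55*k(3, 10) = -3 + 55*((3*3 + 10*(77 + (-25 + 3)² - 3*3))/(77 + (-25 + 3)² - 3*3)) = -3 + 55*((9 + 10*(77 + (-22)² - 9))/(77 + (-22)² - 9)) = -3 + 55*((9 + 10*(77 + 484 - 9))/(77 + 484 - 9)) = -3 + 55*((9 + 10*552)/552) = -3 + 55*((9 + 5520)/552) = -3 + 55*((1/552)*5529) = -3 + 55*(1843/184) = -3 + 101365/184 = 100813/184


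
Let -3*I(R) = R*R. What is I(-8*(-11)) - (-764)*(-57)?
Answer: -138388/3 ≈ -46129.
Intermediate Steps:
I(R) = -R**2/3 (I(R) = -R*R/3 = -R**2/3)
I(-8*(-11)) - (-764)*(-57) = -(-8*(-11))**2/3 - (-764)*(-57) = -1/3*88**2 - 1*43548 = -1/3*7744 - 43548 = -7744/3 - 43548 = -138388/3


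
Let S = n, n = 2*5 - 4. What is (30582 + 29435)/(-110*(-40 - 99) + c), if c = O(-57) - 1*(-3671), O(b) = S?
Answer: 60017/18967 ≈ 3.1643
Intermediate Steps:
n = 6 (n = 10 - 4 = 6)
S = 6
O(b) = 6
c = 3677 (c = 6 - 1*(-3671) = 6 + 3671 = 3677)
(30582 + 29435)/(-110*(-40 - 99) + c) = (30582 + 29435)/(-110*(-40 - 99) + 3677) = 60017/(-110*(-139) + 3677) = 60017/(15290 + 3677) = 60017/18967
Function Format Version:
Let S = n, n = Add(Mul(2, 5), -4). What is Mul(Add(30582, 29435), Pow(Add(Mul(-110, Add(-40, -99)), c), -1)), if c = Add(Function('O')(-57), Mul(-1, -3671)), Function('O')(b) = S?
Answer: Rational(60017, 18967) ≈ 3.1643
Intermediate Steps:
n = 6 (n = Add(10, -4) = 6)
S = 6
Function('O')(b) = 6
c = 3677 (c = Add(6, Mul(-1, -3671)) = Add(6, 3671) = 3677)
Mul(Add(30582, 29435), Pow(Add(Mul(-110, Add(-40, -99)), c), -1)) = Mul(Add(30582, 29435), Pow(Add(Mul(-110, Add(-40, -99)), 3677), -1)) = Mul(60017, Pow(Add(Mul(-110, -139), 3677), -1)) = Mul(60017, Pow(Add(15290, 3677), -1)) = Mul(60017, Pow(18967, -1)) = Mul(60017, Rational(1, 18967)) = Rational(60017, 18967)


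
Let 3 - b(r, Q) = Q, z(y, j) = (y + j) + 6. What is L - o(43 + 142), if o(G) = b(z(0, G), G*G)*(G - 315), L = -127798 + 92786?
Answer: -4483872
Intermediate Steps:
z(y, j) = 6 + j + y (z(y, j) = (j + y) + 6 = 6 + j + y)
b(r, Q) = 3 - Q
L = -35012
o(G) = (-315 + G)*(3 - G²) (o(G) = (3 - G*G)*(G - 315) = (3 - G²)*(-315 + G) = (-315 + G)*(3 - G²))
L - o(43 + 142) = -35012 - (-1)*(-315 + (43 + 142))*(-3 + (43 + 142)²) = -35012 - (-1)*(-315 + 185)*(-3 + 185²) = -35012 - (-1)*(-130)*(-3 + 34225) = -35012 - (-1)*(-130)*34222 = -35012 - 1*4448860 = -35012 - 4448860 = -4483872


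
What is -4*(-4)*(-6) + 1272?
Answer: 1176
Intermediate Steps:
-4*(-4)*(-6) + 1272 = 16*(-6) + 1272 = -96 + 1272 = 1176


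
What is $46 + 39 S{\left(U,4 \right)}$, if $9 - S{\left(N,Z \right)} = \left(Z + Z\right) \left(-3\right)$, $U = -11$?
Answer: $1333$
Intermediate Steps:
$S{\left(N,Z \right)} = 9 + 6 Z$ ($S{\left(N,Z \right)} = 9 - \left(Z + Z\right) \left(-3\right) = 9 - 2 Z \left(-3\right) = 9 - - 6 Z = 9 + 6 Z$)
$46 + 39 S{\left(U,4 \right)} = 46 + 39 \left(9 + 6 \cdot 4\right) = 46 + 39 \left(9 + 24\right) = 46 + 39 \cdot 33 = 46 + 1287 = 1333$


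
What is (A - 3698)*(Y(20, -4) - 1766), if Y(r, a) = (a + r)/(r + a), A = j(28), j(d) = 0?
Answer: 6526970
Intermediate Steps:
A = 0
Y(r, a) = 1 (Y(r, a) = (a + r)/(a + r) = 1)
(A - 3698)*(Y(20, -4) - 1766) = (0 - 3698)*(1 - 1766) = -3698*(-1765) = 6526970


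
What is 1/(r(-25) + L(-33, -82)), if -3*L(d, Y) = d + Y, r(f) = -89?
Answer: -3/152 ≈ -0.019737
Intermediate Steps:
L(d, Y) = -Y/3 - d/3 (L(d, Y) = -(d + Y)/3 = -(Y + d)/3 = -Y/3 - d/3)
1/(r(-25) + L(-33, -82)) = 1/(-89 + (-⅓*(-82) - ⅓*(-33))) = 1/(-89 + (82/3 + 11)) = 1/(-89 + 115/3) = 1/(-152/3) = -3/152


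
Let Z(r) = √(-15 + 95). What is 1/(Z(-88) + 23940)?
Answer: 1197/28656176 - √5/143280880 ≈ 4.1755e-5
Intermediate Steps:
Z(r) = 4*√5 (Z(r) = √80 = 4*√5)
1/(Z(-88) + 23940) = 1/(4*√5 + 23940) = 1/(23940 + 4*√5)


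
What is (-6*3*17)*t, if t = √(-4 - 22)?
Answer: -306*I*√26 ≈ -1560.3*I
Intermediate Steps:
t = I*√26 (t = √(-26) = I*√26 ≈ 5.099*I)
(-6*3*17)*t = (-6*3*17)*(I*√26) = (-18*17)*(I*√26) = -306*I*√26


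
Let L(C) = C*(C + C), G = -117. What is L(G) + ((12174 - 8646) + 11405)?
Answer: 42311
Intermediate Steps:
L(C) = 2*C² (L(C) = C*(2*C) = 2*C²)
L(G) + ((12174 - 8646) + 11405) = 2*(-117)² + ((12174 - 8646) + 11405) = 2*13689 + (3528 + 11405) = 27378 + 14933 = 42311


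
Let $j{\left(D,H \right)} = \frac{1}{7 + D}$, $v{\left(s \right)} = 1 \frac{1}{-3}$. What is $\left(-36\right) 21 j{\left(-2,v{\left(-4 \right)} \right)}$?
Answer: $- \frac{756}{5} \approx -151.2$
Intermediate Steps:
$v{\left(s \right)} = - \frac{1}{3}$ ($v{\left(s \right)} = 1 \left(- \frac{1}{3}\right) = - \frac{1}{3}$)
$\left(-36\right) 21 j{\left(-2,v{\left(-4 \right)} \right)} = \frac{\left(-36\right) 21}{7 - 2} = - \frac{756}{5}$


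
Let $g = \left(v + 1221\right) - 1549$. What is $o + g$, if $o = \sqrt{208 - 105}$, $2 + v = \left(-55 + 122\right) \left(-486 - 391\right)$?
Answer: $-59089 + \sqrt{103} \approx -59079.0$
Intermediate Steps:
$v = -58761$ ($v = -2 + \left(-55 + 122\right) \left(-486 - 391\right) = -2 + 67 \left(-877\right) = -2 - 58759 = -58761$)
$o = \sqrt{103} \approx 10.149$
$g = -59089$ ($g = \left(-58761 + 1221\right) - 1549 = -57540 - 1549 = -59089$)
$o + g = \sqrt{103} - 59089 = -59089 + \sqrt{103}$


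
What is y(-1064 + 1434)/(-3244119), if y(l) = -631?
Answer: 631/3244119 ≈ 0.00019451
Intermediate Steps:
y(-1064 + 1434)/(-3244119) = -631/(-3244119) = -631*(-1/3244119) = 631/3244119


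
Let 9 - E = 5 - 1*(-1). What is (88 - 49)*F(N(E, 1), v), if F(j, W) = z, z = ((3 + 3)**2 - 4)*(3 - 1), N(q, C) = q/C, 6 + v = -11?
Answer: 2496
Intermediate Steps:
v = -17 (v = -6 - 11 = -17)
E = 3 (E = 9 - (5 - 1*(-1)) = 9 - (5 + 1) = 9 - 1*6 = 9 - 6 = 3)
z = 64 (z = (6**2 - 4)*2 = (36 - 4)*2 = 32*2 = 64)
F(j, W) = 64
(88 - 49)*F(N(E, 1), v) = (88 - 49)*64 = 39*64 = 2496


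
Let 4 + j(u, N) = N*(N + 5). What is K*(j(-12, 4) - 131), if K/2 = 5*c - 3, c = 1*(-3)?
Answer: 3564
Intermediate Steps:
c = -3
j(u, N) = -4 + N*(5 + N) (j(u, N) = -4 + N*(N + 5) = -4 + N*(5 + N))
K = -36 (K = 2*(5*(-3) - 3) = 2*(-15 - 3) = 2*(-18) = -36)
K*(j(-12, 4) - 131) = -36*((-4 + 4² + 5*4) - 131) = -36*((-4 + 16 + 20) - 131) = -36*(32 - 131) = -36*(-99) = 3564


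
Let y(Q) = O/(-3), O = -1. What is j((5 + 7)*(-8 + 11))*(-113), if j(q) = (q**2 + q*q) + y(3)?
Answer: -878801/3 ≈ -2.9293e+5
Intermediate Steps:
y(Q) = 1/3 (y(Q) = -1/(-3) = -1*(-1/3) = 1/3)
j(q) = 1/3 + 2*q**2 (j(q) = (q**2 + q*q) + 1/3 = (q**2 + q**2) + 1/3 = 2*q**2 + 1/3 = 1/3 + 2*q**2)
j((5 + 7)*(-8 + 11))*(-113) = (1/3 + 2*((5 + 7)*(-8 + 11))**2)*(-113) = (1/3 + 2*(12*3)**2)*(-113) = (1/3 + 2*36**2)*(-113) = (1/3 + 2*1296)*(-113) = (1/3 + 2592)*(-113) = (7777/3)*(-113) = -878801/3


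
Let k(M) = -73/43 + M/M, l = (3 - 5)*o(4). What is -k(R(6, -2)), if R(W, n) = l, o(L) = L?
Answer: 30/43 ≈ 0.69767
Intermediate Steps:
l = -8 (l = (3 - 5)*4 = -2*4 = -8)
R(W, n) = -8
k(M) = -30/43 (k(M) = -73*1/43 + 1 = -73/43 + 1 = -30/43)
-k(R(6, -2)) = -1*(-30/43) = 30/43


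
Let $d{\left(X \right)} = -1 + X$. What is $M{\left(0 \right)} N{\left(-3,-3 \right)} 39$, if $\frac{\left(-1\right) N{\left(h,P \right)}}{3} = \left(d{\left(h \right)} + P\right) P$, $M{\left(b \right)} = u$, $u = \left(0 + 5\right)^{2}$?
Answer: $-61425$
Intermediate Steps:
$u = 25$ ($u = 5^{2} = 25$)
$M{\left(b \right)} = 25$
$N{\left(h,P \right)} = - 3 P \left(-1 + P + h\right)$ ($N{\left(h,P \right)} = - 3 \left(\left(-1 + h\right) + P\right) P = - 3 \left(-1 + P + h\right) P = - 3 P \left(-1 + P + h\right)$)
$M{\left(0 \right)} N{\left(-3,-3 \right)} 39 = 25 \cdot 3 \left(-3\right) \left(1 - -3 - -3\right) 39 = 25 \cdot 3 \left(-3\right) \left(1 + 3 + 3\right) 39 = 25 \cdot 3 \left(-3\right) 7 \cdot 39 = 25 \left(-63\right) 39 = \left(-1575\right) 39 = -61425$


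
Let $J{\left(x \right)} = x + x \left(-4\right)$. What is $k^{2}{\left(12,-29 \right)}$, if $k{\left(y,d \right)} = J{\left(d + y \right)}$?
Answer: $2601$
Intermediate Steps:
$J{\left(x \right)} = - 3 x$ ($J{\left(x \right)} = x - 4 x = - 3 x$)
$k{\left(y,d \right)} = - 3 d - 3 y$ ($k{\left(y,d \right)} = - 3 \left(d + y\right) = - 3 d - 3 y$)
$k^{2}{\left(12,-29 \right)} = \left(\left(-3\right) \left(-29\right) - 36\right)^{2} = \left(87 - 36\right)^{2} = 51^{2} = 2601$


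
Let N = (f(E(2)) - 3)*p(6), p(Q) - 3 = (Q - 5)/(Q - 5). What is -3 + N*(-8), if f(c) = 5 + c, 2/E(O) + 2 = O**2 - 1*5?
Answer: -137/3 ≈ -45.667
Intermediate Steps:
E(O) = 2/(-7 + O**2) (E(O) = 2/(-2 + (O**2 - 1*5)) = 2/(-2 + (O**2 - 5)) = 2/(-2 + (-5 + O**2)) = 2/(-7 + O**2))
p(Q) = 4 (p(Q) = 3 + (Q - 5)/(Q - 5) = 3 + (-5 + Q)/(-5 + Q) = 3 + 1 = 4)
N = 16/3 (N = ((5 + 2/(-7 + 2**2)) - 3)*4 = ((5 + 2/(-7 + 4)) - 3)*4 = ((5 + 2/(-3)) - 3)*4 = ((5 + 2*(-1/3)) - 3)*4 = ((5 - 2/3) - 3)*4 = (13/3 - 3)*4 = (4/3)*4 = 16/3 ≈ 5.3333)
-3 + N*(-8) = -3 + (16/3)*(-8) = -3 - 128/3 = -137/3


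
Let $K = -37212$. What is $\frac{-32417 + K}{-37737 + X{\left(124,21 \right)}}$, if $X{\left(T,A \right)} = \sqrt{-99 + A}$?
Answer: $\frac{875863191}{474693749} + \frac{69629 i \sqrt{78}}{1424081247} \approx 1.8451 + 0.00043182 i$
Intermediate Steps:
$\frac{-32417 + K}{-37737 + X{\left(124,21 \right)}} = \frac{-32417 - 37212}{-37737 + \sqrt{-99 + 21}} = - \frac{69629}{-37737 + \sqrt{-78}} = - \frac{69629}{-37737 + i \sqrt{78}}$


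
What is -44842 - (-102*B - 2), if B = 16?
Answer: -43208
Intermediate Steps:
-44842 - (-102*B - 2) = -44842 - (-102*16 - 2) = -44842 - (-1632 - 2) = -44842 - 1*(-1634) = -44842 + 1634 = -43208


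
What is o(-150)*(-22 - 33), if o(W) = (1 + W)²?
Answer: -1221055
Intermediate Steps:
o(-150)*(-22 - 33) = (1 - 150)²*(-22 - 33) = (-149)²*(-55) = 22201*(-55) = -1221055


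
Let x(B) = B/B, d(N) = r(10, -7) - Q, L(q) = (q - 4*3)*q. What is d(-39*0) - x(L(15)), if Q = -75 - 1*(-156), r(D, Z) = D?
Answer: -72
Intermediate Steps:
L(q) = q*(-12 + q) (L(q) = (q - 12)*q = (-12 + q)*q = q*(-12 + q))
Q = 81 (Q = -75 + 156 = 81)
d(N) = -71 (d(N) = 10 - 1*81 = 10 - 81 = -71)
x(B) = 1
d(-39*0) - x(L(15)) = -71 - 1*1 = -71 - 1 = -72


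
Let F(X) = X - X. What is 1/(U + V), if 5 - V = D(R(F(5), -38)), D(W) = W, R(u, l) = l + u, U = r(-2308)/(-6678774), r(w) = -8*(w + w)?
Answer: 3339387/143575177 ≈ 0.023259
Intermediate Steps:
F(X) = 0
r(w) = -16*w
U = -18464/3339387 (U = -16*(-2308)/(-6678774) = 36928*(-1/6678774) = -18464/3339387 ≈ -0.0055292)
V = 43 (V = 5 - (-38 + 0) = 5 - 1*(-38) = 5 + 38 = 43)
1/(U + V) = 1/(-18464/3339387 + 43) = 1/(143575177/3339387) = 3339387/143575177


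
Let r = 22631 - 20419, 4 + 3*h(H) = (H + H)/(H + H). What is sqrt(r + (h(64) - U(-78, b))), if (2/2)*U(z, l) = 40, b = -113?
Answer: sqrt(2171) ≈ 46.594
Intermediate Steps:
h(H) = -1 (h(H) = -4/3 + ((H + H)/(H + H))/3 = -4/3 + ((2*H)/((2*H)))/3 = -4/3 + ((2*H)*(1/(2*H)))/3 = -4/3 + (1/3)*1 = -4/3 + 1/3 = -1)
r = 2212
U(z, l) = 40
sqrt(r + (h(64) - U(-78, b))) = sqrt(2212 + (-1 - 1*40)) = sqrt(2212 + (-1 - 40)) = sqrt(2212 - 41) = sqrt(2171)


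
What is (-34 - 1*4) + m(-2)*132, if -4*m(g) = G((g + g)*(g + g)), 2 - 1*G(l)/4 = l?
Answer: 1810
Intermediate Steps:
G(l) = 8 - 4*l
m(g) = -2 + 4*g² (m(g) = -(8 - 4*(g + g)*(g + g))/4 = -(8 - 4*2*g*2*g)/4 = -(8 - 16*g²)/4 = -2 + 4*g²)
(-34 - 1*4) + m(-2)*132 = (-34 - 1*4) + (-2 + 4*(-2)²)*132 = (-34 - 4) + (-2 + 4*4)*132 = -38 + (-2 + 16)*132 = -38 + 14*132 = -38 + 1848 = 1810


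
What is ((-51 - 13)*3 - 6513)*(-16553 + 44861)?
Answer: -189805140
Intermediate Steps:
((-51 - 13)*3 - 6513)*(-16553 + 44861) = (-64*3 - 6513)*28308 = (-192 - 6513)*28308 = -6705*28308 = -189805140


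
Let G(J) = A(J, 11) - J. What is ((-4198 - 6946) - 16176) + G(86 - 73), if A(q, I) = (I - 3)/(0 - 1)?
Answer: -27341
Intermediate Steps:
A(q, I) = 3 - I (A(q, I) = (-3 + I)/(-1) = (-3 + I)*(-1) = 3 - I)
G(J) = -8 - J (G(J) = (3 - 1*11) - J = (3 - 11) - J = -8 - J)
((-4198 - 6946) - 16176) + G(86 - 73) = ((-4198 - 6946) - 16176) + (-8 - (86 - 73)) = (-11144 - 16176) + (-8 - 1*13) = -27320 + (-8 - 13) = -27320 - 21 = -27341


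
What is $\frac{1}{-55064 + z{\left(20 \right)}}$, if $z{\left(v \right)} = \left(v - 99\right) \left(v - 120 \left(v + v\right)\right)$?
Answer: $\frac{1}{322556} \approx 3.1002 \cdot 10^{-6}$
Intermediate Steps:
$z{\left(v \right)} = - 239 v \left(-99 + v\right)$ ($z{\left(v \right)} = \left(-99 + v\right) \left(v - 120 \cdot 2 v\right) = \left(-99 + v\right) \left(v - 240 v\right) = \left(-99 + v\right) \left(- 239 v\right) = - 239 v \left(-99 + v\right)$)
$\frac{1}{-55064 + z{\left(20 \right)}} = \frac{1}{-55064 + 239 \cdot 20 \left(99 - 20\right)} = \frac{1}{-55064 + 239 \cdot 20 \cdot 79} = \frac{1}{-55064 + 377620} = \frac{1}{322556}$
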